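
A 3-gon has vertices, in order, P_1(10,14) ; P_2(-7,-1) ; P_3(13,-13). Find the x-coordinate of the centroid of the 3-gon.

Apply Gauss's area formula. First the cross-terms c_i = x_i·y_{i+1} − x_{i+1}·y_i:
  88, 104, 312  ⇒  2A = 504, A = 252.
Then Σ (x_i + x_{i+1})·c_i = 8064, so x̄ = 8064 / (6·252) = 16/3.

16/3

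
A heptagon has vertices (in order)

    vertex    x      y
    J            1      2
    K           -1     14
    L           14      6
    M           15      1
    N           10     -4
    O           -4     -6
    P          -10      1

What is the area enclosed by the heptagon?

246.5

Apply the surveyor's formula: 2A = Σ (x_i·y_{i+1} − x_{i+1}·y_i), indices taken mod 7.
J→K: (1)(14) − (-1)(2) = 16
K→L: (-1)(6) − (14)(14) = -202
L→M: (14)(1) − (15)(6) = -76
M→N: (15)(-4) − (10)(1) = -70
N→O: (10)(-6) − (-4)(-4) = -76
O→P: (-4)(1) − (-10)(-6) = -64
P→J: (-10)(2) − (1)(1) = -21
Σ = -493
Area = |Σ|/2 = 246.5.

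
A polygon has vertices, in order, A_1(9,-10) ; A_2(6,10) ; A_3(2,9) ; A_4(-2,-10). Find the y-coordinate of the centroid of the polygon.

Apply the surveyor's formula. First the cross-terms c_i = x_i·y_{i+1} − x_{i+1}·y_i:
  150, 34, -2, 110  ⇒  2A = 292, A = 146.
Then Σ (y_i + y_{i+1})·c_i = -1552, so ȳ = -1552 / (6·146) = -388/219.

-388/219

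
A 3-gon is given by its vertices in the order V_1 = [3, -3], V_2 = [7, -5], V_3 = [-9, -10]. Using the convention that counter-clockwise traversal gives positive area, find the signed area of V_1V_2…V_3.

Apply the shoelace formula: 2A = Σ (x_i·y_{i+1} − x_{i+1}·y_i), indices taken mod 3.
V_1→V_2: (3)(-5) − (7)(-3) = 6
V_2→V_3: (7)(-10) − (-9)(-5) = -115
V_3→V_1: (-9)(-3) − (3)(-10) = 57
Σ = -52
Signed area = Σ/2 = -26 (negative ⇒ clockwise traversal).

-26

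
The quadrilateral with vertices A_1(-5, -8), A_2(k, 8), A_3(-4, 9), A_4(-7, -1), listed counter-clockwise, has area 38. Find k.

-2

The doubled signed area Σ (x_i y_{i+1} − x_{i+1} y_i) is linear in k.
With k=0 it equals 110; the coefficient of k is 17 (from the two edges through A_2).
So 17·k + 110 = 2·38 = 76 ⇒ k = -2.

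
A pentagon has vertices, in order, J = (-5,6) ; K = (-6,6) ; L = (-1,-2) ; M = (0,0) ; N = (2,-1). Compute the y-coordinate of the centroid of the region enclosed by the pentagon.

179/93

Apply Gauss's area formula. First the cross-terms c_i = x_i·y_{i+1} − x_{i+1}·y_i:
  6, 18, 0, 0, 7  ⇒  2A = 31, A = 15.5.
Then Σ (y_i + y_{i+1})·c_i = 179, so ȳ = 179 / (6·15.5) = 179/93.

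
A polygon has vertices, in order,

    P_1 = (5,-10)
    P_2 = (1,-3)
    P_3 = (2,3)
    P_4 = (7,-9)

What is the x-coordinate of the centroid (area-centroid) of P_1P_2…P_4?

109/30

Apply the shoelace formula. First the cross-terms c_i = x_i·y_{i+1} − x_{i+1}·y_i:
  -5, 9, -39, -25  ⇒  2A = -60, A = -30.
Then Σ (x_i + x_{i+1})·c_i = -654, so x̄ = -654 / (6·(-30)) = 109/30.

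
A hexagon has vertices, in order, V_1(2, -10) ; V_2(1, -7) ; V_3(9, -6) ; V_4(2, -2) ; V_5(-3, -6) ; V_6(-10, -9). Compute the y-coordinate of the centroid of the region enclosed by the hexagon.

Apply the shoelace formula. First the cross-terms c_i = x_i·y_{i+1} − x_{i+1}·y_i:
  -4, 57, -6, -18, -33, 118  ⇒  2A = 114, A = 57.
Then Σ (y_i + y_{i+1})·c_i = -2228, so ȳ = -2228 / (6·57) = -1114/171.

-1114/171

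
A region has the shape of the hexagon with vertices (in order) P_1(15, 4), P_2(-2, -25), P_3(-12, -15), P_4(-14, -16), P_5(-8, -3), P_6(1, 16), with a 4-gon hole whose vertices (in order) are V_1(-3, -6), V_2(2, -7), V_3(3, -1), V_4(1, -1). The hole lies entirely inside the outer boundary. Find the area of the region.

530.5

Outer boundary:
Apply the surveyor's formula: 2A = Σ (x_i·y_{i+1} − x_{i+1}·y_i), indices taken mod 6.
Σ = (-367) + (-270) + (-18) + (-86) + (-125) + (-236) = -1102
Area = |Σ|/2 = 551.
Hole:
Apply the surveyor's formula: 2A = Σ (x_i·y_{i+1} − x_{i+1}·y_i), indices taken mod 4.
V_1→V_2: (-3)(-7) − (2)(-6) = 33
V_2→V_3: (2)(-1) − (3)(-7) = 19
V_3→V_4: (3)(-1) − (1)(-1) = -2
V_4→V_1: (1)(-6) − (-3)(-1) = -9
Σ = 41
Area = |Σ|/2 = 20.5.
Net area = 551 − 20.5 = 530.5.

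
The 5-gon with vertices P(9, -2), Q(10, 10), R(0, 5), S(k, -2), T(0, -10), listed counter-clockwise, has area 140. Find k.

The doubled signed area Σ (x_i y_{i+1} − x_{i+1} y_i) is linear in k.
With k=0 it equals 250; the coefficient of k is -15 (from the two edges through S).
So -15·k + 250 = 2·140 = 280 ⇒ k = -2.

-2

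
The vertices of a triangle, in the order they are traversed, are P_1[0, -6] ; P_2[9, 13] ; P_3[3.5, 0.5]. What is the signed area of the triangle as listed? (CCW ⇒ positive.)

Apply the shoelace formula: 2A = Σ (x_i·y_{i+1} − x_{i+1}·y_i), indices taken mod 3.
Σ = (54) + (-41) + (-21) = -8
Signed area = Σ/2 = -4 (negative ⇒ clockwise traversal).

-4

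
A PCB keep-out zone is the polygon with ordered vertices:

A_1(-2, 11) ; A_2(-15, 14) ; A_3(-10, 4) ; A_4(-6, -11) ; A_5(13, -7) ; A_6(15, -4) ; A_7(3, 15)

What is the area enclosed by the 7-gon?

444.5

Σ = (137) + (80) + (134) + (185) + (53) + (237) + (63) = 889
Area = |Σ|/2 = 444.5.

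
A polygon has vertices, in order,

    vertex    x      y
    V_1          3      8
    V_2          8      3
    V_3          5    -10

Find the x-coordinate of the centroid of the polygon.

16/3

Apply the surveyor's formula. First the cross-terms c_i = x_i·y_{i+1} − x_{i+1}·y_i:
  -55, -95, 70  ⇒  2A = -80, A = -40.
Then Σ (x_i + x_{i+1})·c_i = -1280, so x̄ = -1280 / (6·(-40)) = 16/3.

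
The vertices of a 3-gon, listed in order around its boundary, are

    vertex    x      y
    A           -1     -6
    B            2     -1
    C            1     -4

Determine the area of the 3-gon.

Cross-terms: 13, -7, -10  ⇒  Σ = -4
Area = |Σ|/2 = 2.

2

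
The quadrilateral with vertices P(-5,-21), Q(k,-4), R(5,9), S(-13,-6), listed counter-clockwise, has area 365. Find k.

The doubled signed area Σ (x_i y_{i+1} − x_{i+1} y_i) is linear in k.
With k=0 it equals 370; the coefficient of k is 30 (from the two edges through Q).
So 30·k + 370 = 2·365 = 730 ⇒ k = 12.

12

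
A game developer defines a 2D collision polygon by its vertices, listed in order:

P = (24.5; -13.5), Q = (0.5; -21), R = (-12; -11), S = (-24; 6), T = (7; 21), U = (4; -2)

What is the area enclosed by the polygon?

Apply the shoelace formula: 2A = Σ (x_i·y_{i+1} − x_{i+1}·y_i), indices taken mod 6.
Σ = (-507.75) + (-257.5) + (-336) + (-546) + (-98) + (-5) = -1750.25
Area = |Σ|/2 = 875.125.

875.125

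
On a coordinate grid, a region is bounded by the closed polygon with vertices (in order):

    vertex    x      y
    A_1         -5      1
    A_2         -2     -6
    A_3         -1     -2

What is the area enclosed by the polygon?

9.5

A_1→A_2: (-5)(-6) − (-2)(1) = 32
A_2→A_3: (-2)(-2) − (-1)(-6) = -2
A_3→A_1: (-1)(1) − (-5)(-2) = -11
Σ = 19
Area = |Σ|/2 = 9.5.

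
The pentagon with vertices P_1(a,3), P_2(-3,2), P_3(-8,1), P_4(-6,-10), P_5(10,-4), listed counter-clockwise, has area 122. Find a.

-3

The doubled signed area Σ (x_i y_{i+1} − x_{i+1} y_i) is linear in a.
With a=0 it equals 262; the coefficient of a is 6 (from the two edges through P_1).
So 6·a + 262 = 2·122 = 244 ⇒ a = -3.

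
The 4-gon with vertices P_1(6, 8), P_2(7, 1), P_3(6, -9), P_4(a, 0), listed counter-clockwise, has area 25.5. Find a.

Write out the shoelace sum; only the two edges meeting at P_4 involve a:
2·Area = [(6·0 − a·(-9)) + (a·8 − 6·0)] + -119
       = 17·a + -119 = 51
⇒ a = 10.

10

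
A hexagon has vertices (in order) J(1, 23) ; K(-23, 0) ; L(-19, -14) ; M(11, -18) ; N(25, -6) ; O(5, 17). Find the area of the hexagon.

1142

Cross-terms: 529, 322, 496, 384, 455, 98  ⇒  Σ = 2284
Area = |Σ|/2 = 1142.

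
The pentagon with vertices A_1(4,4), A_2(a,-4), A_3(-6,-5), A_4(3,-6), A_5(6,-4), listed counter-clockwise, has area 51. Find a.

-3

The doubled signed area Σ (x_i y_{i+1} − x_{i+1} y_i) is linear in a.
With a=0 it equals 75; the coefficient of a is -9 (from the two edges through A_2).
So -9·a + 75 = 2·51 = 102 ⇒ a = -3.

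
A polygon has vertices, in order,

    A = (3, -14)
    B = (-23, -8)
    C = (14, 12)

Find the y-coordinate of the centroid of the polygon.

-10/3

Apply the surveyor's formula. First the cross-terms c_i = x_i·y_{i+1} − x_{i+1}·y_i:
  -346, -164, -232  ⇒  2A = -742, A = -371.
Then Σ (y_i + y_{i+1})·c_i = 7420, so ȳ = 7420 / (6·(-371)) = -10/3.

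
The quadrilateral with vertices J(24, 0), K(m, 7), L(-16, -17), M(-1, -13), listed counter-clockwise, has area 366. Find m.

The doubled signed area Σ (x_i y_{i+1} − x_{i+1} y_i) is linear in m.
With m=0 it equals 783; the coefficient of m is -17 (from the two edges through K).
So -17·m + 783 = 2·366 = 732 ⇒ m = 3.

3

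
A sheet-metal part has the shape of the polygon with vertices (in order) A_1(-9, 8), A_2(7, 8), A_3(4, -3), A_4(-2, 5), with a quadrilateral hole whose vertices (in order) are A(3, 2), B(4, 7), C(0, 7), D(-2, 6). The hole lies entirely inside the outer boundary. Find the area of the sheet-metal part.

52.5

Outer boundary:
Σ = (-128) + (-53) + (14) + (29) = -138
Area = |Σ|/2 = 69.
Hole:
Apply Gauss's area formula: 2A = Σ (x_i·y_{i+1} − x_{i+1}·y_i), indices taken mod 4.
A→B: (3)(7) − (4)(2) = 13
B→C: (4)(7) − (0)(7) = 28
C→D: (0)(6) − (-2)(7) = 14
D→A: (-2)(2) − (3)(6) = -22
Σ = 33
Area = |Σ|/2 = 16.5.
Net area = 69 − 16.5 = 52.5.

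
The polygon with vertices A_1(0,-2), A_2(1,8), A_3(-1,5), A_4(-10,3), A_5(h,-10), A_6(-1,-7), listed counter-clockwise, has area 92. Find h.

The doubled signed area Σ (x_i y_{i+1} − x_{i+1} y_i) is linear in h.
With h=0 it equals 154; the coefficient of h is -10 (from the two edges through A_5).
So -10·h + 154 = 2·92 = 184 ⇒ h = -3.

-3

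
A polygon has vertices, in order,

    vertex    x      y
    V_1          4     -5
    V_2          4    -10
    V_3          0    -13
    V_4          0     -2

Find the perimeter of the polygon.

|V_1V_2| = √((0)² + (-5)²) = √25 = 5
|V_2V_3| = √((-4)² + (-3)²) = √25 = 5
|V_3V_4| = √((0)² + (11)²) = √121 = 11
|V_4V_1| = √((4)² + (-3)²) = √25 = 5
Perimeter = 5 + 5 + 11 + 5 = 26.

26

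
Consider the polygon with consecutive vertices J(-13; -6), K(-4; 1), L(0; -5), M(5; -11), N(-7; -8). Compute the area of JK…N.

85.5

Apply the surveyor's formula: 2A = Σ (x_i·y_{i+1} − x_{i+1}·y_i), indices taken mod 5.
J→K: (-13)(1) − (-4)(-6) = -37
K→L: (-4)(-5) − (0)(1) = 20
L→M: (0)(-11) − (5)(-5) = 25
M→N: (5)(-8) − (-7)(-11) = -117
N→J: (-7)(-6) − (-13)(-8) = -62
Σ = -171
Area = |Σ|/2 = 85.5.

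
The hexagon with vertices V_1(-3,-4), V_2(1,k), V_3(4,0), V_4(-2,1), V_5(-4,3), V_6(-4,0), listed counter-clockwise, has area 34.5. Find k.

Write out the shoelace sum; only the two edges meeting at V_2 involve k:
2·Area = [((-3)·k − 1·(-4)) + (1·0 − 4·k)] + 30
       = -7·k + 34 = 69
⇒ k = -5.

-5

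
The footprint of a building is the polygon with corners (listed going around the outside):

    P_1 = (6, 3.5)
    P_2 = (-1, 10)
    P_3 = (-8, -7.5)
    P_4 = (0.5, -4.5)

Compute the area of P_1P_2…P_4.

Apply Gauss's area formula: 2A = Σ (x_i·y_{i+1} − x_{i+1}·y_i), indices taken mod 4.
Σ = (63.5) + (87.5) + (39.75) + (28.75) = 219.5
Area = |Σ|/2 = 109.75.

109.75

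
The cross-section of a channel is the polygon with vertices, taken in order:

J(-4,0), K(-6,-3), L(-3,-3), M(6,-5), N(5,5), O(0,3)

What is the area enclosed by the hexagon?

68

Apply Gauss's area formula: 2A = Σ (x_i·y_{i+1} − x_{i+1}·y_i), indices taken mod 6.
Σ = (12) + (9) + (33) + (55) + (15) + (12) = 136
Area = |Σ|/2 = 68.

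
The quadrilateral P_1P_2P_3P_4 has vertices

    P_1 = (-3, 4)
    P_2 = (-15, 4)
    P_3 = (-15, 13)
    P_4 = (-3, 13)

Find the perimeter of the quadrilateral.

42

|P_1P_2| = √((-12)² + (0)²) = √144 = 12
|P_2P_3| = √((0)² + (9)²) = √81 = 9
|P_3P_4| = √((12)² + (0)²) = √144 = 12
|P_4P_1| = √((0)² + (-9)²) = √81 = 9
Perimeter = 12 + 9 + 12 + 9 = 42.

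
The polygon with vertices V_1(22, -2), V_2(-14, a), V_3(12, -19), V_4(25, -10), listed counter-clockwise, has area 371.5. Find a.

-2

Write out the shoelace sum; only the two edges meeting at V_2 involve a:
2·Area = [(22·a − (-14)·(-2)) + ((-14)·(-19) − 12·a)] + 525
       = 10·a + 763 = 743
⇒ a = -2.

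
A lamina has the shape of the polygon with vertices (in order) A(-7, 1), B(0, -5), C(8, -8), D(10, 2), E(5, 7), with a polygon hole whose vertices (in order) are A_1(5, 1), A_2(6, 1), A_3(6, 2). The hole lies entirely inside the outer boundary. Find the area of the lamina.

142

Outer boundary:
Apply Gauss's area formula: 2A = Σ (x_i·y_{i+1} − x_{i+1}·y_i), indices taken mod 5.
A→B: (-7)(-5) − (0)(1) = 35
B→C: (0)(-8) − (8)(-5) = 40
C→D: (8)(2) − (10)(-8) = 96
D→E: (10)(7) − (5)(2) = 60
E→A: (5)(1) − (-7)(7) = 54
Σ = 285
Area = |Σ|/2 = 142.5.
Hole:
Σ = (-1) + (6) + (-4) = 1
Area = |Σ|/2 = 0.5.
Net area = 142.5 − 0.5 = 142.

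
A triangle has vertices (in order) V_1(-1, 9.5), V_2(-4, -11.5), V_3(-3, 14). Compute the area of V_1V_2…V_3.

27.75

Σ = (49.5) + (-90.5) + (-14.5) = -55.5
Area = |Σ|/2 = 27.75.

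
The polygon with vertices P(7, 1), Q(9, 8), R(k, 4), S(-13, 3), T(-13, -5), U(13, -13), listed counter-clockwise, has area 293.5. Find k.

Write out the shoelace sum; only the two edges meeting at R involve k:
2·Area = [(9·4 − k·8) + (k·3 − (-13)·4)] + 489
       = -5·k + 577 = 587
⇒ k = -2.

-2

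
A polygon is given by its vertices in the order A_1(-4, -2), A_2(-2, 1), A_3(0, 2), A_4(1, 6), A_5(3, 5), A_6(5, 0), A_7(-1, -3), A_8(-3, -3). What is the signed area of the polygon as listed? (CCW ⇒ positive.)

-39.5

Apply Gauss's area formula: 2A = Σ (x_i·y_{i+1} − x_{i+1}·y_i), indices taken mod 8.
A_1→A_2: (-4)(1) − (-2)(-2) = -8
A_2→A_3: (-2)(2) − (0)(1) = -4
A_3→A_4: (0)(6) − (1)(2) = -2
A_4→A_5: (1)(5) − (3)(6) = -13
A_5→A_6: (3)(0) − (5)(5) = -25
A_6→A_7: (5)(-3) − (-1)(0) = -15
A_7→A_8: (-1)(-3) − (-3)(-3) = -6
A_8→A_1: (-3)(-2) − (-4)(-3) = -6
Σ = -79
Signed area = Σ/2 = -39.5 (negative ⇒ clockwise traversal).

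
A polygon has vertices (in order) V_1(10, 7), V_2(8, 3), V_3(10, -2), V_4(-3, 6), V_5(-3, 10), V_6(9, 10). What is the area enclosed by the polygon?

93.5

Apply the surveyor's formula: 2A = Σ (x_i·y_{i+1} − x_{i+1}·y_i), indices taken mod 6.
Σ = (-26) + (-46) + (54) + (-12) + (-120) + (-37) = -187
Area = |Σ|/2 = 93.5.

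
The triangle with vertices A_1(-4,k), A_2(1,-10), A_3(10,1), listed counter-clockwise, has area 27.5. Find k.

Write out the shoelace sum; only the two edges meeting at A_1 involve k:
2·Area = [(10·k − (-4)·1) + ((-4)·(-10) − 1·k)] + 101
       = 9·k + 145 = 55
⇒ k = -10.

-10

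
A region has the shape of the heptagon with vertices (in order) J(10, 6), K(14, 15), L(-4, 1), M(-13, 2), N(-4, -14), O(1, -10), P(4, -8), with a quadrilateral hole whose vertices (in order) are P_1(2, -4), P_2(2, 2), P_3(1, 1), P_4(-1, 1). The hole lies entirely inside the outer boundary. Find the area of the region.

Outer boundary:
Apply the shoelace (surveyor's) formula: 2A = Σ (x_i·y_{i+1} − x_{i+1}·y_i), indices taken mod 7.
Σ = (66) + (74) + (5) + (190) + (54) + (32) + (104) = 525
Area = |Σ|/2 = 262.5.
Hole:
Apply Gauss's area formula: 2A = Σ (x_i·y_{i+1} − x_{i+1}·y_i), indices taken mod 4.
Σ = (12) + (0) + (2) + (2) = 16
Area = |Σ|/2 = 8.
Net area = 262.5 − 8 = 254.5.

254.5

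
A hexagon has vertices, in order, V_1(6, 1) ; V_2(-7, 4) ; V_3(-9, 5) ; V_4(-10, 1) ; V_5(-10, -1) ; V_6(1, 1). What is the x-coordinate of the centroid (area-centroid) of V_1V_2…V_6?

-1180/237

Apply the shoelace formula. First the cross-terms c_i = x_i·y_{i+1} − x_{i+1}·y_i:
  31, 1, 41, 20, -9, -5  ⇒  2A = 79, A = 39.5.
Then Σ (x_i + x_{i+1})·c_i = -1180, so x̄ = -1180 / (6·39.5) = -1180/237.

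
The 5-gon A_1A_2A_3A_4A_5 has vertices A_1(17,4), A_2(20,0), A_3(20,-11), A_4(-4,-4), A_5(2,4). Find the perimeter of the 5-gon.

|A_1A_2| = √((3)² + (-4)²) = √25 = 5
|A_2A_3| = √((0)² + (-11)²) = √121 = 11
|A_3A_4| = √((-24)² + (7)²) = √625 = 25
|A_4A_5| = √((6)² + (8)²) = √100 = 10
|A_5A_1| = √((15)² + (0)²) = √225 = 15
Perimeter = 5 + 11 + 25 + 10 + 15 = 66.

66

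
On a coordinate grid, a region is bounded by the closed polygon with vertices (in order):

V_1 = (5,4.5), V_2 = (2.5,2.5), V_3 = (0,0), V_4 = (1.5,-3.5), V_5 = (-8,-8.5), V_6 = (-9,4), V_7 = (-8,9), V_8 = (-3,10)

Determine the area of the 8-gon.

Apply the shoelace (surveyor's) formula: 2A = Σ (x_i·y_{i+1} − x_{i+1}·y_i), indices taken mod 8.
V_1→V_2: (5)(2.5) − (2.5)(4.5) = 1.25
V_2→V_3: (2.5)(0) − (0)(2.5) = 0
V_3→V_4: (0)(-3.5) − (1.5)(0) = 0
V_4→V_5: (1.5)(-8.5) − (-8)(-3.5) = -40.75
V_5→V_6: (-8)(4) − (-9)(-8.5) = -108.5
V_6→V_7: (-9)(9) − (-8)(4) = -49
V_7→V_8: (-8)(10) − (-3)(9) = -53
V_8→V_1: (-3)(4.5) − (5)(10) = -63.5
Σ = -313.5
Area = |Σ|/2 = 156.75.

156.75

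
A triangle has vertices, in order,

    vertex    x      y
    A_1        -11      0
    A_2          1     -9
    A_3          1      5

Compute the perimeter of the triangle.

42

|A_1A_2| = √((12)² + (-9)²) = √225 = 15
|A_2A_3| = √((0)² + (14)²) = √196 = 14
|A_3A_1| = √((-12)² + (-5)²) = √169 = 13
Perimeter = 15 + 14 + 13 = 42.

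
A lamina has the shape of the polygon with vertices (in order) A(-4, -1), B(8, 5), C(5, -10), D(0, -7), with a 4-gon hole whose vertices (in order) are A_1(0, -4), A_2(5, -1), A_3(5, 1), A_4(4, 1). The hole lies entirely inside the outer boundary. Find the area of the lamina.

82.5

Outer boundary:
Cross-terms: -12, -105, -35, -28  ⇒  Σ = -180
Area = |Σ|/2 = 90.
Hole:
Apply the surveyor's formula: 2A = Σ (x_i·y_{i+1} − x_{i+1}·y_i), indices taken mod 4.
A_1→A_2: (0)(-1) − (5)(-4) = 20
A_2→A_3: (5)(1) − (5)(-1) = 10
A_3→A_4: (5)(1) − (4)(1) = 1
A_4→A_1: (4)(-4) − (0)(1) = -16
Σ = 15
Area = |Σ|/2 = 7.5.
Net area = 90 − 7.5 = 82.5.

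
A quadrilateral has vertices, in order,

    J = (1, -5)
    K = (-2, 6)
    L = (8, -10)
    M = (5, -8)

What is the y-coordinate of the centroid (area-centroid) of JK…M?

Apply Gauss's area formula. First the cross-terms c_i = x_i·y_{i+1} − x_{i+1}·y_i:
  -4, -28, -14, -17  ⇒  2A = -63, A = -31.5.
Then Σ (y_i + y_{i+1})·c_i = 581, so ȳ = 581 / (6·(-31.5)) = -83/27.

-83/27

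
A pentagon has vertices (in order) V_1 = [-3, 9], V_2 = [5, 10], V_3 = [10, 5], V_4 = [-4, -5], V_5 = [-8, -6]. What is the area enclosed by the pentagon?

143

V_1→V_2: (-3)(10) − (5)(9) = -75
V_2→V_3: (5)(5) − (10)(10) = -75
V_3→V_4: (10)(-5) − (-4)(5) = -30
V_4→V_5: (-4)(-6) − (-8)(-5) = -16
V_5→V_1: (-8)(9) − (-3)(-6) = -90
Σ = -286
Area = |Σ|/2 = 143.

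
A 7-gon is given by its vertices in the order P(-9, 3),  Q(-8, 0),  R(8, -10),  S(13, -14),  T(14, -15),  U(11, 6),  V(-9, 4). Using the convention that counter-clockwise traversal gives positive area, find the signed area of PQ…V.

239.5

Apply the shoelace formula: 2A = Σ (x_i·y_{i+1} − x_{i+1}·y_i), indices taken mod 7.
Σ = (24) + (80) + (18) + (1) + (249) + (98) + (9) = 479
Signed area = Σ/2 = 239.5 (positive ⇒ counter-clockwise traversal).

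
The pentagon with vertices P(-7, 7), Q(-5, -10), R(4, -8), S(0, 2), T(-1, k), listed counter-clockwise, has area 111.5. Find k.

Write out the shoelace sum; only the two edges meeting at T involve k:
2·Area = [(0·k − (-1)·2) + ((-1)·7 − (-7)·k)] + 193
       = 7·k + 188 = 223
⇒ k = 5.

5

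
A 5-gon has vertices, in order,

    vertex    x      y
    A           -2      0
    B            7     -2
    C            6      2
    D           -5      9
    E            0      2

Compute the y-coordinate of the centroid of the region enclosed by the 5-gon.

2.25

Apply the surveyor's formula. First the cross-terms c_i = x_i·y_{i+1} − x_{i+1}·y_i:
  4, 26, 64, -10, 4  ⇒  2A = 88, A = 44.
Then Σ (y_i + y_{i+1})·c_i = 594, so ȳ = 594 / (6·44) = 2.25.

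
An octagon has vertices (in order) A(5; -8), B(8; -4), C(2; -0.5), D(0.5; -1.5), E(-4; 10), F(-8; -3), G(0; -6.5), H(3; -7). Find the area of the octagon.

A→B: (5)(-4) − (8)(-8) = 44
B→C: (8)(-0.5) − (2)(-4) = 4
C→D: (2)(-1.5) − (0.5)(-0.5) = -2.75
D→E: (0.5)(10) − (-4)(-1.5) = -1
E→F: (-4)(-3) − (-8)(10) = 92
F→G: (-8)(-6.5) − (0)(-3) = 52
G→H: (0)(-7) − (3)(-6.5) = 19.5
H→A: (3)(-8) − (5)(-7) = 11
Σ = 218.75
Area = |Σ|/2 = 109.375.

109.375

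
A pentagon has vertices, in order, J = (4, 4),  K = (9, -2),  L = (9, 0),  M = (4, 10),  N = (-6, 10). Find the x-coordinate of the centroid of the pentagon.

17/6

Apply the shoelace formula. First the cross-terms c_i = x_i·y_{i+1} − x_{i+1}·y_i:
  -44, 18, 90, 100, -64  ⇒  2A = 100, A = 50.
Then Σ (x_i + x_{i+1})·c_i = 850, so x̄ = 850 / (6·50) = 17/6.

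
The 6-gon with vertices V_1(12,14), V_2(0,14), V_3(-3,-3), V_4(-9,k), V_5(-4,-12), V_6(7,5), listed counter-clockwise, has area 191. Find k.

Write out the shoelace sum; only the two edges meeting at V_4 involve k:
2·Area = [((-3)·k − (-9)·(-3)) + ((-9)·(-12) − (-4)·k)] + 312
       = 1·k + 393 = 382
⇒ k = -11.

-11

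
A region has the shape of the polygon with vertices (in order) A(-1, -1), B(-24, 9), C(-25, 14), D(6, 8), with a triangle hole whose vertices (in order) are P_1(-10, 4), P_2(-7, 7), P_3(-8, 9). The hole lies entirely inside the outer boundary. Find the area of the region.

Outer boundary:
Cross-terms: -33, -111, -284, 2  ⇒  Σ = -426
Area = |Σ|/2 = 213.
Hole:
Apply the shoelace (surveyor's) formula: 2A = Σ (x_i·y_{i+1} − x_{i+1}·y_i), indices taken mod 3.
P_1→P_2: (-10)(7) − (-7)(4) = -42
P_2→P_3: (-7)(9) − (-8)(7) = -7
P_3→P_1: (-8)(4) − (-10)(9) = 58
Σ = 9
Area = |Σ|/2 = 4.5.
Net area = 213 − 4.5 = 208.5.

208.5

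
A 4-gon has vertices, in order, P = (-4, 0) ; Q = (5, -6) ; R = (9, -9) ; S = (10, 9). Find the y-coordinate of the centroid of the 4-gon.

0.0625

Apply Gauss's area formula. First the cross-terms c_i = x_i·y_{i+1} − x_{i+1}·y_i:
  24, 9, 171, 36  ⇒  2A = 240, A = 120.
Then Σ (y_i + y_{i+1})·c_i = 45, so ȳ = 45 / (6·120) = 0.0625.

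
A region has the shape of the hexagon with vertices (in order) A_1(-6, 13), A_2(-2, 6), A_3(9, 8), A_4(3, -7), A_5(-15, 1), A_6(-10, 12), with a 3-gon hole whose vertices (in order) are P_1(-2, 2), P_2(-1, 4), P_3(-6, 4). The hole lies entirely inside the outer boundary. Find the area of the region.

243.5

Outer boundary:
Apply the shoelace formula: 2A = Σ (x_i·y_{i+1} − x_{i+1}·y_i), indices taken mod 6.
Σ = (-10) + (-70) + (-87) + (-102) + (-170) + (-58) = -497
Area = |Σ|/2 = 248.5.
Hole:
P_1→P_2: (-2)(4) − (-1)(2) = -6
P_2→P_3: (-1)(4) − (-6)(4) = 20
P_3→P_1: (-6)(2) − (-2)(4) = -4
Σ = 10
Area = |Σ|/2 = 5.
Net area = 248.5 − 5 = 243.5.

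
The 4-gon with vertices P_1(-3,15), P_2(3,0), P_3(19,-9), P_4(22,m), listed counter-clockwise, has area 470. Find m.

Write out the shoelace sum; only the two edges meeting at P_4 involve m:
2·Area = [(19·m − 22·(-9)) + (22·15 − (-3)·m)] + -72
       = 22·m + 456 = 940
⇒ m = 22.

22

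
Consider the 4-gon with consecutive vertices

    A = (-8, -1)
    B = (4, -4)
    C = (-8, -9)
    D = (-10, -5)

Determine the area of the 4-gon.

Apply the shoelace (surveyor's) formula: 2A = Σ (x_i·y_{i+1} − x_{i+1}·y_i), indices taken mod 4.
Cross-terms: 36, -68, -50, -30  ⇒  Σ = -112
Area = |Σ|/2 = 56.

56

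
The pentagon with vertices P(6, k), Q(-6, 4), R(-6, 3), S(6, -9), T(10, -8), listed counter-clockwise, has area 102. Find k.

The doubled signed area Σ (x_i y_{i+1} − x_{i+1} y_i) is linear in k.
With k=0 it equals 156; the coefficient of k is 16 (from the two edges through P).
So 16·k + 156 = 2·102 = 204 ⇒ k = 3.

3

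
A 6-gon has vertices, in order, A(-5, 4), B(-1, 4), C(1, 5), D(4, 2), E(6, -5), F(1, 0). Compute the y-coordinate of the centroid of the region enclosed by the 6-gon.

124/99

Apply the shoelace (surveyor's) formula. First the cross-terms c_i = x_i·y_{i+1} − x_{i+1}·y_i:
  -16, -9, -18, -32, 5, 4  ⇒  2A = -66, A = -33.
Then Σ (y_i + y_{i+1})·c_i = -248, so ȳ = -248 / (6·(-33)) = 124/99.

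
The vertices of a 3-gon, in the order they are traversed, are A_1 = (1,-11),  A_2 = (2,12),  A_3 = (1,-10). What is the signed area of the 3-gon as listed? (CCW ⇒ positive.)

Σ = (34) + (-32) + (-1) = 1
Signed area = Σ/2 = 0.5 (positive ⇒ counter-clockwise traversal).

0.5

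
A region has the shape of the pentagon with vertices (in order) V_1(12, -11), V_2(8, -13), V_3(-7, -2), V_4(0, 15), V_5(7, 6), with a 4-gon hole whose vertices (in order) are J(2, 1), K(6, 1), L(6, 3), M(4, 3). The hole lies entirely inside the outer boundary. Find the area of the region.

Outer boundary:
Σ = (-68) + (-107) + (-105) + (-105) + (-149) = -534
Area = |Σ|/2 = 267.
Hole:
Apply the shoelace formula: 2A = Σ (x_i·y_{i+1} − x_{i+1}·y_i), indices taken mod 4.
Σ = (-4) + (12) + (6) + (-2) = 12
Area = |Σ|/2 = 6.
Net area = 267 − 6 = 261.

261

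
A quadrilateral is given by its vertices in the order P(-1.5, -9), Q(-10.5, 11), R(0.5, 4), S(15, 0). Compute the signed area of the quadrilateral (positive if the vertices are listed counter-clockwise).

-176.75

Cross-terms: -111, -47.5, -60, -135  ⇒  Σ = -353.5
Signed area = Σ/2 = -176.75 (negative ⇒ clockwise traversal).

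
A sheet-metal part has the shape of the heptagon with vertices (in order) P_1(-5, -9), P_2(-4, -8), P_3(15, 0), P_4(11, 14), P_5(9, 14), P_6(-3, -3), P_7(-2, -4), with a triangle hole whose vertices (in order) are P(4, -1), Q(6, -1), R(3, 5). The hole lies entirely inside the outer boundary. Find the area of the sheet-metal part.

Outer boundary:
Apply Gauss's area formula: 2A = Σ (x_i·y_{i+1} − x_{i+1}·y_i), indices taken mod 7.
Σ = (4) + (120) + (210) + (28) + (15) + (6) + (-2) = 381
Area = |Σ|/2 = 190.5.
Hole:
Apply the shoelace (surveyor's) formula: 2A = Σ (x_i·y_{i+1} − x_{i+1}·y_i), indices taken mod 3.
Cross-terms: 2, 33, -23  ⇒  Σ = 12
Area = |Σ|/2 = 6.
Net area = 190.5 − 6 = 184.5.

184.5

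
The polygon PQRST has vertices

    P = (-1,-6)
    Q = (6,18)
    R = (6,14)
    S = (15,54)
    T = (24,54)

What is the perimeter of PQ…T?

|PQ| = √((7)² + (24)²) = √625 = 25
|QR| = √((0)² + (-4)²) = √16 = 4
|RS| = √((9)² + (40)²) = √1681 = 41
|ST| = √((9)² + (0)²) = √81 = 9
|TP| = √((-25)² + (-60)²) = √4225 = 65
Perimeter = 25 + 4 + 41 + 9 + 65 = 144.

144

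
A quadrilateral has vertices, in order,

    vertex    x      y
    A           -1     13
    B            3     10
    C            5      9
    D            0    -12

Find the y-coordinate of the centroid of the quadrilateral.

Apply Gauss's area formula. First the cross-terms c_i = x_i·y_{i+1} − x_{i+1}·y_i:
  -49, -23, -60, -12  ⇒  2A = -144, A = -72.
Then Σ (y_i + y_{i+1})·c_i = -1396, so ȳ = -1396 / (6·(-72)) = 349/108.

349/108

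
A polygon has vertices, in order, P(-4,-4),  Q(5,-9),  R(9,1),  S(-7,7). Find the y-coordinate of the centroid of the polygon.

-172/201

Apply the shoelace formula. First the cross-terms c_i = x_i·y_{i+1} − x_{i+1}·y_i:
  56, 86, 70, 56  ⇒  2A = 268, A = 134.
Then Σ (y_i + y_{i+1})·c_i = -688, so ȳ = -688 / (6·134) = -172/201.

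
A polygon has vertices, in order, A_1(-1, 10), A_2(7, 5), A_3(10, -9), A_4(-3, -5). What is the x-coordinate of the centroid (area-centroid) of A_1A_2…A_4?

277/90

Apply Gauss's area formula. First the cross-terms c_i = x_i·y_{i+1} − x_{i+1}·y_i:
  -75, -113, -77, -35  ⇒  2A = -300, A = -150.
Then Σ (x_i + x_{i+1})·c_i = -2770, so x̄ = -2770 / (6·(-150)) = 277/90.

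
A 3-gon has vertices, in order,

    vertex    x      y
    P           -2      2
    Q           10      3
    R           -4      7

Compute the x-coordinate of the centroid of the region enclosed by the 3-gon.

Apply the surveyor's formula. First the cross-terms c_i = x_i·y_{i+1} − x_{i+1}·y_i:
  -26, 82, 6  ⇒  2A = 62, A = 31.
Then Σ (x_i + x_{i+1})·c_i = 248, so x̄ = 248 / (6·31) = 4/3.

4/3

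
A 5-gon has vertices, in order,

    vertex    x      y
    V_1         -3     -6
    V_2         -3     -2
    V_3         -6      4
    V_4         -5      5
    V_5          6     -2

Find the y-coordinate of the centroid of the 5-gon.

Apply the shoelace formula. First the cross-terms c_i = x_i·y_{i+1} − x_{i+1}·y_i:
  -12, -24, -10, -20, -42  ⇒  2A = -108, A = -54.
Then Σ (y_i + y_{i+1})·c_i = 234, so ȳ = 234 / (6·(-54)) = -13/18.

-13/18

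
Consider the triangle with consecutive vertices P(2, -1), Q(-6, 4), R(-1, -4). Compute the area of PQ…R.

Cross-terms: 2, 28, 9  ⇒  Σ = 39
Area = |Σ|/2 = 19.5.

19.5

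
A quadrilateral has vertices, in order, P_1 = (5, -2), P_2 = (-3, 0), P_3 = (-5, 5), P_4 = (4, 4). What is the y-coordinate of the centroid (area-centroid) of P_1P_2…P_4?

Apply the surveyor's formula. First the cross-terms c_i = x_i·y_{i+1} − x_{i+1}·y_i:
  -6, -15, -40, -28  ⇒  2A = -89, A = -44.5.
Then Σ (y_i + y_{i+1})·c_i = -479, so ȳ = -479 / (6·(-44.5)) = 479/267.

479/267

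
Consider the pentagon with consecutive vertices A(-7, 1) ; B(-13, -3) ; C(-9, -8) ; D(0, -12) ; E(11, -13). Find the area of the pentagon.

A→B: (-7)(-3) − (-13)(1) = 34
B→C: (-13)(-8) − (-9)(-3) = 77
C→D: (-9)(-12) − (0)(-8) = 108
D→E: (0)(-13) − (11)(-12) = 132
E→A: (11)(1) − (-7)(-13) = -80
Σ = 271
Area = |Σ|/2 = 135.5.

135.5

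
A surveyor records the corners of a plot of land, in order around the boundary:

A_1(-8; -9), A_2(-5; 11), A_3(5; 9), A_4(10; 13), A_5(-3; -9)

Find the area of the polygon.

177

Apply the surveyor's formula: 2A = Σ (x_i·y_{i+1} − x_{i+1}·y_i), indices taken mod 5.
Cross-terms: -133, -100, -25, -51, -45  ⇒  Σ = -354
Area = |Σ|/2 = 177.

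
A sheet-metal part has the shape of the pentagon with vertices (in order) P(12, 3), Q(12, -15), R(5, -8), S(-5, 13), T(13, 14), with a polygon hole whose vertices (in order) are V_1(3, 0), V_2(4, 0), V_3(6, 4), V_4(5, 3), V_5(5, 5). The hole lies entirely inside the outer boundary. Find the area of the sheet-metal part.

Outer boundary:
Apply the shoelace formula: 2A = Σ (x_i·y_{i+1} − x_{i+1}·y_i), indices taken mod 5.
Cross-terms: -216, -21, 25, -239, -129  ⇒  Σ = -580
Area = |Σ|/2 = 290.
Hole:
Cross-terms: 0, 16, -2, 10, -15  ⇒  Σ = 9
Area = |Σ|/2 = 4.5.
Net area = 290 − 4.5 = 285.5.

285.5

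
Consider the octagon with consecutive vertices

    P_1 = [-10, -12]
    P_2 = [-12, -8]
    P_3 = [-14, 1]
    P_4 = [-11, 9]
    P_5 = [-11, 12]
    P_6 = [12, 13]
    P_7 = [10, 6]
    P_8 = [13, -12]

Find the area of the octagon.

Apply the surveyor's formula: 2A = Σ (x_i·y_{i+1} − x_{i+1}·y_i), indices taken mod 8.
Σ = (-64) + (-124) + (-115) + (-33) + (-287) + (-58) + (-198) + (-276) = -1155
Area = |Σ|/2 = 577.5.

577.5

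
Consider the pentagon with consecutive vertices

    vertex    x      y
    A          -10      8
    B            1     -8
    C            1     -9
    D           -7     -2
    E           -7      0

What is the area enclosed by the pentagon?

32

Apply the shoelace formula: 2A = Σ (x_i·y_{i+1} − x_{i+1}·y_i), indices taken mod 5.
Cross-terms: 72, -1, -65, -14, -56  ⇒  Σ = -64
Area = |Σ|/2 = 32.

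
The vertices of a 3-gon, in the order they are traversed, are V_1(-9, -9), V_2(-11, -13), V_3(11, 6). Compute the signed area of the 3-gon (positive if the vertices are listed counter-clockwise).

Σ = (18) + (77) + (-45) = 50
Signed area = Σ/2 = 25 (positive ⇒ counter-clockwise traversal).

25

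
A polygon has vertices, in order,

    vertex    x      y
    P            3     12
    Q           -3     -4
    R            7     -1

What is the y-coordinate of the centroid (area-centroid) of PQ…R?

Apply the surveyor's formula. First the cross-terms c_i = x_i·y_{i+1} − x_{i+1}·y_i:
  24, 31, 87  ⇒  2A = 142, A = 71.
Then Σ (y_i + y_{i+1})·c_i = 994, so ȳ = 994 / (6·71) = 7/3.

7/3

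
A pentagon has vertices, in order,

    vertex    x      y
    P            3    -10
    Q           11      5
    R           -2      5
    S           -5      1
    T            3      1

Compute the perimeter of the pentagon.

54

|PQ| = √((8)² + (15)²) = √289 = 17
|QR| = √((-13)² + (0)²) = √169 = 13
|RS| = √((-3)² + (-4)²) = √25 = 5
|ST| = √((8)² + (0)²) = √64 = 8
|TP| = √((0)² + (-11)²) = √121 = 11
Perimeter = 17 + 13 + 5 + 8 + 11 = 54.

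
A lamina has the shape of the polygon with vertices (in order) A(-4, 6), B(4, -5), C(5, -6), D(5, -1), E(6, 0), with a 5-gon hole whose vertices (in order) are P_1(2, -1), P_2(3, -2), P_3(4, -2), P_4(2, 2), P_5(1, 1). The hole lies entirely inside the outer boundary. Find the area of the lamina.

Outer boundary:
Apply the shoelace (surveyor's) formula: 2A = Σ (x_i·y_{i+1} − x_{i+1}·y_i), indices taken mod 5.
Σ = (-4) + (1) + (25) + (6) + (36) = 64
Area = |Σ|/2 = 32.
Hole:
Σ = (-1) + (2) + (12) + (0) + (-3) = 10
Area = |Σ|/2 = 5.
Net area = 32 − 5 = 27.

27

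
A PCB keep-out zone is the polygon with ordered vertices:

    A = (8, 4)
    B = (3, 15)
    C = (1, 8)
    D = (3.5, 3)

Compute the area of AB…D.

Apply the shoelace formula: 2A = Σ (x_i·y_{i+1} − x_{i+1}·y_i), indices taken mod 4.
A→B: (8)(15) − (3)(4) = 108
B→C: (3)(8) − (1)(15) = 9
C→D: (1)(3) − (3.5)(8) = -25
D→A: (3.5)(4) − (8)(3) = -10
Σ = 82
Area = |Σ|/2 = 41.

41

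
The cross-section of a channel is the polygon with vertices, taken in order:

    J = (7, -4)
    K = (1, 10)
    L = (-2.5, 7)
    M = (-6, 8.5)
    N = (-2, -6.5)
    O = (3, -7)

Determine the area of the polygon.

Apply the surveyor's formula: 2A = Σ (x_i·y_{i+1} − x_{i+1}·y_i), indices taken mod 6.
J→K: (7)(10) − (1)(-4) = 74
K→L: (1)(7) − (-2.5)(10) = 32
L→M: (-2.5)(8.5) − (-6)(7) = 20.75
M→N: (-6)(-6.5) − (-2)(8.5) = 56
N→O: (-2)(-7) − (3)(-6.5) = 33.5
O→J: (3)(-4) − (7)(-7) = 37
Σ = 253.25
Area = |Σ|/2 = 126.625.

126.625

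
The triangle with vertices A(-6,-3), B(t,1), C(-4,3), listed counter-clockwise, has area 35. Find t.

Write out the shoelace sum; only the two edges meeting at B involve t:
2·Area = [((-6)·1 − t·(-3)) + (t·3 − (-4)·1)] + 30
       = 6·t + 28 = 70
⇒ t = 7.

7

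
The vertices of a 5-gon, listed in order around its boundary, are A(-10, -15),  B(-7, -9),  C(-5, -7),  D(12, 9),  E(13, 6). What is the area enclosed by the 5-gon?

A→B: (-10)(-9) − (-7)(-15) = -15
B→C: (-7)(-7) − (-5)(-9) = 4
C→D: (-5)(9) − (12)(-7) = 39
D→E: (12)(6) − (13)(9) = -45
E→A: (13)(-15) − (-10)(6) = -135
Σ = -152
Area = |Σ|/2 = 76.

76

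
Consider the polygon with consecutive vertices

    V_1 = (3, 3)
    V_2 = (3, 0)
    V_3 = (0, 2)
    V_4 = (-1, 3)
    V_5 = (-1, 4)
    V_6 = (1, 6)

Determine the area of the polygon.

13.5

Apply the shoelace (surveyor's) formula: 2A = Σ (x_i·y_{i+1} − x_{i+1}·y_i), indices taken mod 6.
V_1→V_2: (3)(0) − (3)(3) = -9
V_2→V_3: (3)(2) − (0)(0) = 6
V_3→V_4: (0)(3) − (-1)(2) = 2
V_4→V_5: (-1)(4) − (-1)(3) = -1
V_5→V_6: (-1)(6) − (1)(4) = -10
V_6→V_1: (1)(3) − (3)(6) = -15
Σ = -27
Area = |Σ|/2 = 13.5.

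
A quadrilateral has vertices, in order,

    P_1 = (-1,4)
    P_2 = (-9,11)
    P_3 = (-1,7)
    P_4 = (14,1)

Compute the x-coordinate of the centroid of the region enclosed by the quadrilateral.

Apply the shoelace formula. First the cross-terms c_i = x_i·y_{i+1} − x_{i+1}·y_i:
  25, -52, -99, 57  ⇒  2A = -69, A = -34.5.
Then Σ (x_i + x_{i+1})·c_i = -276, so x̄ = -276 / (6·(-34.5)) = 4/3.

4/3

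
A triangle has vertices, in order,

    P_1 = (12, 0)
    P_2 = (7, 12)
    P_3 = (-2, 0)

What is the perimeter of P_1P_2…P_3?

42

|P_1P_2| = √((-5)² + (12)²) = √169 = 13
|P_2P_3| = √((-9)² + (-12)²) = √225 = 15
|P_3P_1| = √((14)² + (0)²) = √196 = 14
Perimeter = 13 + 15 + 14 = 42.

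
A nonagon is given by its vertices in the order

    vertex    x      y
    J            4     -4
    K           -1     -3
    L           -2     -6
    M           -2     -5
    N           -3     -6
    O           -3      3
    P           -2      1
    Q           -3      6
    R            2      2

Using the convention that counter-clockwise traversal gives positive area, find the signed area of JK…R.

Apply the shoelace formula: 2A = Σ (x_i·y_{i+1} − x_{i+1}·y_i), indices taken mod 9.
Cross-terms: -16, 0, -2, -3, -27, 3, -9, -18, -16  ⇒  Σ = -88
Signed area = Σ/2 = -44 (negative ⇒ clockwise traversal).

-44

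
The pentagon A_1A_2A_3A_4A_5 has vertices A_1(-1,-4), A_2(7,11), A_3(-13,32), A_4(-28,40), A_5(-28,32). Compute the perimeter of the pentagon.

116

|A_1A_2| = √((8)² + (15)²) = √289 = 17
|A_2A_3| = √((-20)² + (21)²) = √841 = 29
|A_3A_4| = √((-15)² + (8)²) = √289 = 17
|A_4A_5| = √((0)² + (-8)²) = √64 = 8
|A_5A_1| = √((27)² + (-36)²) = √2025 = 45
Perimeter = 17 + 29 + 17 + 8 + 45 = 116.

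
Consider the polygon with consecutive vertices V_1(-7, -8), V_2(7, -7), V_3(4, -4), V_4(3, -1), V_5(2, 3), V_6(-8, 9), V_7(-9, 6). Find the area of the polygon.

Apply the shoelace (surveyor's) formula: 2A = Σ (x_i·y_{i+1} − x_{i+1}·y_i), indices taken mod 7.
Σ = (105) + (0) + (8) + (11) + (42) + (33) + (114) = 313
Area = |Σ|/2 = 156.5.

156.5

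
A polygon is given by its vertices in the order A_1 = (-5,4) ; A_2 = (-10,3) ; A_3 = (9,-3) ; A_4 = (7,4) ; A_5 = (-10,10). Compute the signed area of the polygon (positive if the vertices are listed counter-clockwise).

102.5

Σ = (25) + (3) + (57) + (110) + (10) = 205
Signed area = Σ/2 = 102.5 (positive ⇒ counter-clockwise traversal).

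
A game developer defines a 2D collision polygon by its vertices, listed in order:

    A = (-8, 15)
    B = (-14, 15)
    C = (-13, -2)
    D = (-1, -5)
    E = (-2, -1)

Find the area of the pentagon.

Σ = (90) + (223) + (63) + (-9) + (-38) = 329
Area = |Σ|/2 = 164.5.

164.5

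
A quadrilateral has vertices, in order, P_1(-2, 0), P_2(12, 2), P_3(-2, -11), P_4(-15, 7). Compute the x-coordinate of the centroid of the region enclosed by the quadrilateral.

Apply the surveyor's formula. First the cross-terms c_i = x_i·y_{i+1} − x_{i+1}·y_i:
  -4, -128, -179, 14  ⇒  2A = -297, A = -148.5.
Then Σ (x_i + x_{i+1})·c_i = 1485, so x̄ = 1485 / (6·(-148.5)) = -5/3.

-5/3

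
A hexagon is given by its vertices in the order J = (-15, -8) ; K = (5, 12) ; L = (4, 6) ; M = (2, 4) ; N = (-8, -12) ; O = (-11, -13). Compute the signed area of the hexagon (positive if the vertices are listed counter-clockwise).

-140.5

Apply the shoelace (surveyor's) formula: 2A = Σ (x_i·y_{i+1} − x_{i+1}·y_i), indices taken mod 6.
Cross-terms: -140, -18, 4, 8, -28, -107  ⇒  Σ = -281
Signed area = Σ/2 = -140.5 (negative ⇒ clockwise traversal).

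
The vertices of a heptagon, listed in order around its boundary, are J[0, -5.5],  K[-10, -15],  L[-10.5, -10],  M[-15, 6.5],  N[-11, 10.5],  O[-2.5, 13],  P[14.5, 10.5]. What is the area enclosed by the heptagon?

414

Σ = (-55) + (-57.5) + (-218.25) + (-86) + (-116.75) + (-214.75) + (-79.75) = -828
Area = |Σ|/2 = 414.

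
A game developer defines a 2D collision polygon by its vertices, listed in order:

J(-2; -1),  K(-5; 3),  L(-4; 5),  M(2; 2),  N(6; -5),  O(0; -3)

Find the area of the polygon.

Σ = (-11) + (-13) + (-18) + (-22) + (-18) + (-6) = -88
Area = |Σ|/2 = 44.

44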